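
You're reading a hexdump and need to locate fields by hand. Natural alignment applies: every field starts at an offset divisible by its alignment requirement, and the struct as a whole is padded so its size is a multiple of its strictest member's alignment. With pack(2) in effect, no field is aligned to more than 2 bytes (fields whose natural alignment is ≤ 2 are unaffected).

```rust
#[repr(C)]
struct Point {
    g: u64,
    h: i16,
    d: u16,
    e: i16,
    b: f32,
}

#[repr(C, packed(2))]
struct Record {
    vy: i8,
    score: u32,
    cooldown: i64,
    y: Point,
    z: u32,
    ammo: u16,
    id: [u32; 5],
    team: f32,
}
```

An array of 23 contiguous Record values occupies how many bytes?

Point: 0..8  g  (8B, 8-aligned); 8..10  h  (2B, 2-aligned); 10..12  d  (2B, 2-aligned); 12..14  e  (2B, 2-aligned); 14..16  -- padding (2B); 16..20  b  (4B, 4-aligned); 20..24  -- tail padding (4B); sizeof = 24, alignof = 8
0..1  vy  (1B, 1-aligned)
1..2  -- padding (1B)
2..6  score  (4B, 2-aligned)
6..14  cooldown  (8B, 2-aligned)
14..38  y  (24B, 2-aligned)
38..42  z  (4B, 2-aligned)
42..44  ammo  (2B, 2-aligned)
44..64  id  (20B, 2-aligned)
64..68  team  (4B, 2-aligned)
sizeof = 68, alignof = 2
array of 23: 23 × 68 = 1564

1564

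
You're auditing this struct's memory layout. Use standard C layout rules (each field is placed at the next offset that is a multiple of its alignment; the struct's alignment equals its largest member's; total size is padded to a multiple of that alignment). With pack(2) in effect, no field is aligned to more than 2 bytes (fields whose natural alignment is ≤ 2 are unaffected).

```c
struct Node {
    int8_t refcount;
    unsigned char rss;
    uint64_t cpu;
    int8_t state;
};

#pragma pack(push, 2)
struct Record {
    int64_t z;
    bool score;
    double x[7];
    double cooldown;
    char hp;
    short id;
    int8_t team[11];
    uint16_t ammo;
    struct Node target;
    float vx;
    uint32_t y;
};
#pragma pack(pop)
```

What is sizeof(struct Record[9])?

1116

Node: @0: refcount [1B, align 1] → 1; @1: rss [1B, align 1] → 2; +6 pad (align 8); @8: cpu [8B, align 8] → 16; @16: state [1B, align 1] → 17; +7 tail pad (align 8); size 24, align 8
@0: z [8B, align 2] → 8
@8: score [1B, align 1] → 9
+1 pad (align 2)
@10: x [56B, align 2] → 66
@66: cooldown [8B, align 2] → 74
@74: hp [1B, align 1] → 75
+1 pad (align 2)
@76: id [2B, align 2] → 78
@78: team [11B, align 1] → 89
+1 pad (align 2)
@90: ammo [2B, align 2] → 92
@92: target [24B, align 2] → 116
@116: vx [4B, align 2] → 120
@120: y [4B, align 2] → 124
size 124, align 2
array of 9: 9 × 124 = 1116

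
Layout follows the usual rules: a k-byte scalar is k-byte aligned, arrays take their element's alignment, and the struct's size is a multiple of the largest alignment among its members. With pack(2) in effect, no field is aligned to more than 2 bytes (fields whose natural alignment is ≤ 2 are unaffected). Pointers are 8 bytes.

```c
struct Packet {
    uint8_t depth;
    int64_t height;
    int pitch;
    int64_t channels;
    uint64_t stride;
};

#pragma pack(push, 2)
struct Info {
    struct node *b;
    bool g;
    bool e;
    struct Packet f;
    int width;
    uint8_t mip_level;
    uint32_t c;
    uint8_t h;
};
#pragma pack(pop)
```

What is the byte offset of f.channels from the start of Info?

Packet: 0..1  depth  (1B, 1-aligned); 1..8  -- padding (7B); 8..16  height  (8B, 8-aligned); 16..20  pitch  (4B, 4-aligned); 20..24  -- padding (4B); 24..32  channels  (8B, 8-aligned); 32..40  stride  (8B, 8-aligned); sizeof = 40, alignof = 8
0..8  b  (8B, 2-aligned)
8..9  g  (1B, 1-aligned)
9..10  e  (1B, 1-aligned)
10..50  f  (40B, 2-aligned)
within Packet: channels at 24
10 + 24 = 34

34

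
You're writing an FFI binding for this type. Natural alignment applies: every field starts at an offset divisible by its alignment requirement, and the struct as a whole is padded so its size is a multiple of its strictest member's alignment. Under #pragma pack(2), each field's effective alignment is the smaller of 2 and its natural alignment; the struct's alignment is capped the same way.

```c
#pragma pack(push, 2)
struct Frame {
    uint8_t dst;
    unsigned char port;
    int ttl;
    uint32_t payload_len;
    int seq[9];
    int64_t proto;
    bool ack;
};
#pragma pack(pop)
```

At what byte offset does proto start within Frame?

@0: dst [1B, align 1] → 1
@1: port [1B, align 1] → 2
@2: ttl [4B, align 2] → 6
@6: payload_len [4B, align 2] → 10
@10: seq [36B, align 2] → 46
@46: proto [8B, align 2] → 54

46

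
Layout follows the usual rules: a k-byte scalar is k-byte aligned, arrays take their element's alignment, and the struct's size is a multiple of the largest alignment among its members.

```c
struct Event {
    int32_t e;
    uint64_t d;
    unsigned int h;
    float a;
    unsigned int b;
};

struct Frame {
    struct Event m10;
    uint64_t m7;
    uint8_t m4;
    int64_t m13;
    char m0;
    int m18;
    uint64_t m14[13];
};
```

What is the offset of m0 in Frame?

56

Event: e at 0 (size 4, align 4) → ends 4; pad 4 to align 8 for d; d at 8 (size 8, align 8) → ends 16; h at 16 (size 4, align 4) → ends 20; a at 20 (size 4, align 4) → ends 24; b at 24 (size 4, align 4) → ends 28; tail pad 4 to reach multiple of 8; total 32 bytes, alignment 8
m10 at 0 (size 32, align 8) → ends 32
m7 at 32 (size 8, align 8) → ends 40
m4 at 40 (size 1, align 1) → ends 41
pad 7 to align 8 for m13
m13 at 48 (size 8, align 8) → ends 56
m0 at 56 (size 1, align 1) → ends 57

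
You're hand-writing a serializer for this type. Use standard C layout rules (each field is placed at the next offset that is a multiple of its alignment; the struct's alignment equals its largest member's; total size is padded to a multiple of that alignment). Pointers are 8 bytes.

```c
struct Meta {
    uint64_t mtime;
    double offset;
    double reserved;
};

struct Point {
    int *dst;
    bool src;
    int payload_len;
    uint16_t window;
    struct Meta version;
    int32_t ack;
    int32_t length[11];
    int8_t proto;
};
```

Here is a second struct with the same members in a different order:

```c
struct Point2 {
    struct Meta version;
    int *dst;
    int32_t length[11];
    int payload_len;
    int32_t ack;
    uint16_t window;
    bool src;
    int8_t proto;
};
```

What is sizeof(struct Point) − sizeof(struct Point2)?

Meta: @0: mtime [8B, align 8] → 8; @8: offset [8B, align 8] → 16; @16: reserved [8B, align 8] → 24; size 24, align 8
@0: dst [8B, align 8] → 8
@8: src [1B, align 1] → 9
+3 pad (align 4)
@12: payload_len [4B, align 4] → 16
@16: window [2B, align 2] → 18
+6 pad (align 8)
@24: version [24B, align 8] → 48
@48: ack [4B, align 4] → 52
@52: length [44B, align 4] → 96
@96: proto [1B, align 1] → 97
+7 tail pad (align 8)
size 104, align 8
— Point2 —
@0: version [24B, align 8] → 24
@24: dst [8B, align 8] → 32
@32: length [44B, align 4] → 76
@76: payload_len [4B, align 4] → 80
@80: ack [4B, align 4] → 84
@84: window [2B, align 2] → 86
@86: src [1B, align 1] → 87
@87: proto [1B, align 1] → 88
size 88, align 8
104 − 88 = 16

16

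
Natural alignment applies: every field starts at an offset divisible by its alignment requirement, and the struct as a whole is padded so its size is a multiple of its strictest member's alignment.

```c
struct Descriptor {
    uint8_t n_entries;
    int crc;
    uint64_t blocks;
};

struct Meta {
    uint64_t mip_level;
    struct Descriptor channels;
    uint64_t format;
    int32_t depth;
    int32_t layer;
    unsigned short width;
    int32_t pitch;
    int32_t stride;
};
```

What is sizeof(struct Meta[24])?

Descriptor: @0: n_entries [1B, align 1] → 1; +3 pad (align 4); @4: crc [4B, align 4] → 8; @8: blocks [8B, align 8] → 16; size 16, align 8
@0: mip_level [8B, align 8] → 8
@8: channels [16B, align 8] → 24
@24: format [8B, align 8] → 32
@32: depth [4B, align 4] → 36
@36: layer [4B, align 4] → 40
@40: width [2B, align 2] → 42
+2 pad (align 4)
@44: pitch [4B, align 4] → 48
@48: stride [4B, align 4] → 52
+4 tail pad (align 8)
size 56, align 8
array of 24: 24 × 56 = 1344

1344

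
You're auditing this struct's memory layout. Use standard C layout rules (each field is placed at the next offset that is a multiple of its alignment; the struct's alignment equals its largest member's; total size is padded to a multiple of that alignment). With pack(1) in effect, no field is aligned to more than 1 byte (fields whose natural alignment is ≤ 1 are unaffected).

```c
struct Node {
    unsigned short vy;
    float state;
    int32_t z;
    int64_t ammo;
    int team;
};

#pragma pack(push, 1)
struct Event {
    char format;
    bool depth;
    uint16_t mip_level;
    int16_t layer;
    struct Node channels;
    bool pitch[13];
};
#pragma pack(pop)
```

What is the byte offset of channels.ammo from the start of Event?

Node: vy at 0 (size 2, align 2) → ends 2; pad 2 to align 4 for state; state at 4 (size 4, align 4) → ends 8; z at 8 (size 4, align 4) → ends 12; pad 4 to align 8 for ammo; ammo at 16 (size 8, align 8) → ends 24; team at 24 (size 4, align 4) → ends 28; tail pad 4 to reach multiple of 8; total 32 bytes, alignment 8
format at 0 (size 1, align 1) → ends 1
depth at 1 (size 1, align 1) → ends 2
mip_level at 2 (size 2, align 1) → ends 4
layer at 4 (size 2, align 1) → ends 6
channels at 6 (size 32, align 1) → ends 38
within Node: ammo at 16
6 + 16 = 22

22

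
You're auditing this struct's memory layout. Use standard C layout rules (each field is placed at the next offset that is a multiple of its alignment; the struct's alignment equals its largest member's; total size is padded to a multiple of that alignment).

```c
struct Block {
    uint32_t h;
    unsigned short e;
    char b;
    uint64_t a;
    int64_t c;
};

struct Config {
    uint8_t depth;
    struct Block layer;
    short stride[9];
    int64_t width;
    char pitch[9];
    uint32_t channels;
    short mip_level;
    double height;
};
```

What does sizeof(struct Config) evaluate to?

Block: @0: h [4B, align 4] → 4; @4: e [2B, align 2] → 6; @6: b [1B, align 1] → 7; +1 pad (align 8); @8: a [8B, align 8] → 16; @16: c [8B, align 8] → 24; size 24, align 8
@0: depth [1B, align 1] → 1
+7 pad (align 8)
@8: layer [24B, align 8] → 32
@32: stride [18B, align 2] → 50
+6 pad (align 8)
@56: width [8B, align 8] → 64
@64: pitch [9B, align 1] → 73
+3 pad (align 4)
@76: channels [4B, align 4] → 80
@80: mip_level [2B, align 2] → 82
+6 pad (align 8)
@88: height [8B, align 8] → 96
size 96, align 8

96 bytes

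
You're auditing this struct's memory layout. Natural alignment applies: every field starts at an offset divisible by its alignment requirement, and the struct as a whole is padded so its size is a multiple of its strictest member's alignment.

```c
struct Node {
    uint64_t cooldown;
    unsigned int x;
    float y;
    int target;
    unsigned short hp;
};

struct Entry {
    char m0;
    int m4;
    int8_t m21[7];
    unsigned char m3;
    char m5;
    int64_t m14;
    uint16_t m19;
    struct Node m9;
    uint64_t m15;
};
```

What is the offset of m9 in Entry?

40

Node: 0..8  cooldown  (8B, 8-aligned); 8..12  x  (4B, 4-aligned); 12..16  y  (4B, 4-aligned); 16..20  target  (4B, 4-aligned); 20..22  hp  (2B, 2-aligned); 22..24  -- tail padding (2B); sizeof = 24, alignof = 8
0..1  m0  (1B, 1-aligned)
1..4  -- padding (3B)
4..8  m4  (4B, 4-aligned)
8..15  m21  (7B, 1-aligned)
15..16  m3  (1B, 1-aligned)
16..17  m5  (1B, 1-aligned)
17..24  -- padding (7B)
24..32  m14  (8B, 8-aligned)
32..34  m19  (2B, 2-aligned)
34..40  -- padding (6B)
40..64  m9  (24B, 8-aligned)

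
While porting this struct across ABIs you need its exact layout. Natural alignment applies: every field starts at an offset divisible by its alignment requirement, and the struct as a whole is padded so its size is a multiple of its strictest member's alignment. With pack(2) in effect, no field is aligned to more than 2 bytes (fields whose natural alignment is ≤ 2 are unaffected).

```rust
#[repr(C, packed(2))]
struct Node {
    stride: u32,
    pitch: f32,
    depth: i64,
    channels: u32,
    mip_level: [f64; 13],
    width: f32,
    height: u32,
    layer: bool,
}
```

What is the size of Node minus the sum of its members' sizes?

1

@0: stride [4B, align 2] → 4
@4: pitch [4B, align 2] → 8
@8: depth [8B, align 2] → 16
@16: channels [4B, align 2] → 20
@20: mip_level [104B, align 2] → 124
@124: width [4B, align 2] → 128
@128: height [4B, align 2] → 132
@132: layer [1B, align 1] → 133
+1 tail pad (align 2)
size 134, align 2
data bytes 133, size 134 → padding 1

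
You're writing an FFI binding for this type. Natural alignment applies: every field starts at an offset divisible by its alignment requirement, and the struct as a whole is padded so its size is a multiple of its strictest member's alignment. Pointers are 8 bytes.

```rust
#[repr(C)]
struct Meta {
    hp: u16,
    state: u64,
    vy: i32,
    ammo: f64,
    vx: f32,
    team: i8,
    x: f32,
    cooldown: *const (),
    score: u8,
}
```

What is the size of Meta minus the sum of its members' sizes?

24

hp at 0 (size 2, align 2) → ends 2
pad 6 to align 8 for state
state at 8 (size 8, align 8) → ends 16
vy at 16 (size 4, align 4) → ends 20
pad 4 to align 8 for ammo
ammo at 24 (size 8, align 8) → ends 32
vx at 32 (size 4, align 4) → ends 36
team at 36 (size 1, align 1) → ends 37
pad 3 to align 4 for x
x at 40 (size 4, align 4) → ends 44
pad 4 to align 8 for cooldown
cooldown at 48 (size 8, align 8) → ends 56
score at 56 (size 1, align 1) → ends 57
tail pad 7 to reach multiple of 8
total 64 bytes, alignment 8
data bytes 40, size 64 → padding 24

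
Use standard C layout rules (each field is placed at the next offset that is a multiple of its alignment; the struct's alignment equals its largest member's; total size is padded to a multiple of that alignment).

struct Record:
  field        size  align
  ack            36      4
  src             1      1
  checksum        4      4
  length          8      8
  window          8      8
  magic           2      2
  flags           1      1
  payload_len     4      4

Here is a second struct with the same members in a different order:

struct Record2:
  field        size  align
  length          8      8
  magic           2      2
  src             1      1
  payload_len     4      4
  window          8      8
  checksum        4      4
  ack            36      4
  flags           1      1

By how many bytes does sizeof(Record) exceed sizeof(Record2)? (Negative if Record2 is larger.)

@0: ack [36B, align 4] → 36
@36: src [1B, align 1] → 37
+3 pad (align 4)
@40: checksum [4B, align 4] → 44
+4 pad (align 8)
@48: length [8B, align 8] → 56
@56: window [8B, align 8] → 64
@64: magic [2B, align 2] → 66
@66: flags [1B, align 1] → 67
+1 pad (align 4)
@68: payload_len [4B, align 4] → 72
size 72, align 8
— Record2 —
@0: length [8B, align 8] → 8
@8: magic [2B, align 2] → 10
@10: src [1B, align 1] → 11
+1 pad (align 4)
@12: payload_len [4B, align 4] → 16
@16: window [8B, align 8] → 24
@24: checksum [4B, align 4] → 28
@28: ack [36B, align 4] → 64
@64: flags [1B, align 1] → 65
+7 tail pad (align 8)
size 72, align 8
72 − 72 = 0

0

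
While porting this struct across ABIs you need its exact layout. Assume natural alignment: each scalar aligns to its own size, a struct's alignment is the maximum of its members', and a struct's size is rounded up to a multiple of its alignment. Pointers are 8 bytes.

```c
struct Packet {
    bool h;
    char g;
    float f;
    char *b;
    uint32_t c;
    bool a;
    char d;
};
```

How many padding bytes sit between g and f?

2

0..1  h  (1B, 1-aligned)
1..2  g  (1B, 1-aligned)
2..4  -- padding (2B)
4..8  f  (4B, 4-aligned)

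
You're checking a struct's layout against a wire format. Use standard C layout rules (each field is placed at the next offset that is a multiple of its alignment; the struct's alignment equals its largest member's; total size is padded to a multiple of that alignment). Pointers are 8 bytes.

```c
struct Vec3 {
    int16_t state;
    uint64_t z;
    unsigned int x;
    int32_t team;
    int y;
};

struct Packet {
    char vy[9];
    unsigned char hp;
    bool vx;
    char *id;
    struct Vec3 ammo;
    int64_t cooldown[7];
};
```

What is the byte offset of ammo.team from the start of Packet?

44

Vec3: 0..2  state  (2B, 2-aligned); 2..8  -- padding (6B); 8..16  z  (8B, 8-aligned); 16..20  x  (4B, 4-aligned); 20..24  team  (4B, 4-aligned); 24..28  y  (4B, 4-aligned); 28..32  -- tail padding (4B); sizeof = 32, alignof = 8
0..9  vy  (9B, 1-aligned)
9..10  hp  (1B, 1-aligned)
10..11  vx  (1B, 1-aligned)
11..16  -- padding (5B)
16..24  id  (8B, 8-aligned)
24..56  ammo  (32B, 8-aligned)
within Vec3: team at 20
24 + 20 = 44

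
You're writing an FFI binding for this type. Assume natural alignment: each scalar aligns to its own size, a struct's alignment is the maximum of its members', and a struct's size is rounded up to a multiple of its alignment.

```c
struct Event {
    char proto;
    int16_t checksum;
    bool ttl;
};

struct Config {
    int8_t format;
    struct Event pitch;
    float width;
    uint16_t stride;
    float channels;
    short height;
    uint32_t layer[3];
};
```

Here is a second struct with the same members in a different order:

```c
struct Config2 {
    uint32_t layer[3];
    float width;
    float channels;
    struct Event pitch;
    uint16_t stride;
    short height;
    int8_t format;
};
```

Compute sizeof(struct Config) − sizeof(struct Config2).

4

Event: 0..1  proto  (1B, 1-aligned); 1..2  -- padding (1B); 2..4  checksum  (2B, 2-aligned); 4..5  ttl  (1B, 1-aligned); 5..6  -- tail padding (1B); sizeof = 6, alignof = 2
0..1  format  (1B, 1-aligned)
1..2  -- padding (1B)
2..8  pitch  (6B, 2-aligned)
8..12  width  (4B, 4-aligned)
12..14  stride  (2B, 2-aligned)
14..16  -- padding (2B)
16..20  channels  (4B, 4-aligned)
20..22  height  (2B, 2-aligned)
22..24  -- padding (2B)
24..36  layer  (12B, 4-aligned)
sizeof = 36, alignof = 4
— Config2 —
0..12  layer  (12B, 4-aligned)
12..16  width  (4B, 4-aligned)
16..20  channels  (4B, 4-aligned)
20..26  pitch  (6B, 2-aligned)
26..28  stride  (2B, 2-aligned)
28..30  height  (2B, 2-aligned)
30..31  format  (1B, 1-aligned)
31..32  -- tail padding (1B)
sizeof = 32, alignof = 4
36 − 32 = 4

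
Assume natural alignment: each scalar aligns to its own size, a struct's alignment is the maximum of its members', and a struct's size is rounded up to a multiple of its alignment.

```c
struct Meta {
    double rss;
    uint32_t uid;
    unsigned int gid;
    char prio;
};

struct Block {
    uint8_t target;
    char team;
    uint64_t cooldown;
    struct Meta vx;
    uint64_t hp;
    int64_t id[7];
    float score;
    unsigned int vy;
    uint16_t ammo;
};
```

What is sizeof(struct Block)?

120

Meta: 0..8  rss  (8B, 8-aligned); 8..12  uid  (4B, 4-aligned); 12..16  gid  (4B, 4-aligned); 16..17  prio  (1B, 1-aligned); 17..24  -- tail padding (7B); sizeof = 24, alignof = 8
0..1  target  (1B, 1-aligned)
1..2  team  (1B, 1-aligned)
2..8  -- padding (6B)
8..16  cooldown  (8B, 8-aligned)
16..40  vx  (24B, 8-aligned)
40..48  hp  (8B, 8-aligned)
48..104  id  (56B, 8-aligned)
104..108  score  (4B, 4-aligned)
108..112  vy  (4B, 4-aligned)
112..114  ammo  (2B, 2-aligned)
114..120  -- tail padding (6B)
sizeof = 120, alignof = 8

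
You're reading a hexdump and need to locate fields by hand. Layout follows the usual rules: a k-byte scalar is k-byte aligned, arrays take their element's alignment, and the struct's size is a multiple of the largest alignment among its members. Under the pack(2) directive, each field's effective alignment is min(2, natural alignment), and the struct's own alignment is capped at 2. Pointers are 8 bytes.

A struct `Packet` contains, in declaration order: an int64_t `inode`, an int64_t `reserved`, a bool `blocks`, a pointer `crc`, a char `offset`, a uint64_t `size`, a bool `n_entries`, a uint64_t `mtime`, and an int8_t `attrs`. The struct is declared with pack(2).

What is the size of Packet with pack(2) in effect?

48

@0: inode [8B, align 2] → 8
@8: reserved [8B, align 2] → 16
@16: blocks [1B, align 1] → 17
+1 pad (align 2)
@18: crc [8B, align 2] → 26
@26: offset [1B, align 1] → 27
+1 pad (align 2)
@28: size [8B, align 2] → 36
@36: n_entries [1B, align 1] → 37
+1 pad (align 2)
@38: mtime [8B, align 2] → 46
@46: attrs [1B, align 1] → 47
+1 tail pad (align 2)
size 48, align 2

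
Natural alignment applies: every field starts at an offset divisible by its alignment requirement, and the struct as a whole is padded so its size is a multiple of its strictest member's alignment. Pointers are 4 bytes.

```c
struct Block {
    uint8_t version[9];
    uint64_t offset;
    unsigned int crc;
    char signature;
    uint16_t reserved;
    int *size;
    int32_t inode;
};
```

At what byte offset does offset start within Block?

16

version at 0 (size 9, align 1) → ends 9
pad 7 to align 8 for offset
offset at 16 (size 8, align 8) → ends 24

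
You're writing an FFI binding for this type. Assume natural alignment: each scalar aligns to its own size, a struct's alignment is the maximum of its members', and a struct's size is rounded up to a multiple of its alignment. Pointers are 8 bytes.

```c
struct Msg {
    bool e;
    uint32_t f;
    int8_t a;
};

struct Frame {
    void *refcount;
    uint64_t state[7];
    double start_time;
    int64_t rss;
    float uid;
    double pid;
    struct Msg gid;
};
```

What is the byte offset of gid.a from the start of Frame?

104

Msg: 0..1  e  (1B, 1-aligned); 1..4  -- padding (3B); 4..8  f  (4B, 4-aligned); 8..9  a  (1B, 1-aligned); 9..12  -- tail padding (3B); sizeof = 12, alignof = 4
0..8  refcount  (8B, 8-aligned)
8..64  state  (56B, 8-aligned)
64..72  start_time  (8B, 8-aligned)
72..80  rss  (8B, 8-aligned)
80..84  uid  (4B, 4-aligned)
84..88  -- padding (4B)
88..96  pid  (8B, 8-aligned)
96..108  gid  (12B, 4-aligned)
within Msg: a at 8
96 + 8 = 104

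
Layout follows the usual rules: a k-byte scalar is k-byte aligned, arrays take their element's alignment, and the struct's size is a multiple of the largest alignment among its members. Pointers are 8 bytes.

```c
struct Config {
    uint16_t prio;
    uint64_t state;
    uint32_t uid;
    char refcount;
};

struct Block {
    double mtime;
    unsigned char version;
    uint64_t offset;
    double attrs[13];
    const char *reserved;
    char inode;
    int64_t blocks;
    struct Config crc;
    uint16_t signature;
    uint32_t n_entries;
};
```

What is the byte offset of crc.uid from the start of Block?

168

Config: @0: prio [2B, align 2] → 2; +6 pad (align 8); @8: state [8B, align 8] → 16; @16: uid [4B, align 4] → 20; @20: refcount [1B, align 1] → 21; +3 tail pad (align 8); size 24, align 8
@0: mtime [8B, align 8] → 8
@8: version [1B, align 1] → 9
+7 pad (align 8)
@16: offset [8B, align 8] → 24
@24: attrs [104B, align 8] → 128
@128: reserved [8B, align 8] → 136
@136: inode [1B, align 1] → 137
+7 pad (align 8)
@144: blocks [8B, align 8] → 152
@152: crc [24B, align 8] → 176
within Config: uid at 16
152 + 16 = 168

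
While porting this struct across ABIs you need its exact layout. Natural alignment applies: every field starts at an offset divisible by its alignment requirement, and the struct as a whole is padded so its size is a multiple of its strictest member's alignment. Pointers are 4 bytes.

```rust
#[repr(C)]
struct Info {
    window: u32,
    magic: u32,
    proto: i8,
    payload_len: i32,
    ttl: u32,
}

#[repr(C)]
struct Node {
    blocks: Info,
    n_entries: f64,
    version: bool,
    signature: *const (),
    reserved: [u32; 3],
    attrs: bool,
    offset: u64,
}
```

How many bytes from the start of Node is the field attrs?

52

Info: @0: window [4B, align 4] → 4; @4: magic [4B, align 4] → 8; @8: proto [1B, align 1] → 9; +3 pad (align 4); @12: payload_len [4B, align 4] → 16; @16: ttl [4B, align 4] → 20; size 20, align 4
@0: blocks [20B, align 4] → 20
+4 pad (align 8)
@24: n_entries [8B, align 8] → 32
@32: version [1B, align 1] → 33
+3 pad (align 4)
@36: signature [4B, align 4] → 40
@40: reserved [12B, align 4] → 52
@52: attrs [1B, align 1] → 53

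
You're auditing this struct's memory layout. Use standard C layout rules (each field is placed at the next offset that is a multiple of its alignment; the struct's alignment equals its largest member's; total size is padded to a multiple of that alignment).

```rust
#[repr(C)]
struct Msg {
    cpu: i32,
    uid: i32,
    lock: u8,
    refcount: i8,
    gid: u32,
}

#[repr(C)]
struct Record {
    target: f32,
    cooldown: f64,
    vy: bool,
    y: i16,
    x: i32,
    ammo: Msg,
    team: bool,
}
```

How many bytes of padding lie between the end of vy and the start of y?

Msg: cpu at 0 (size 4, align 4) → ends 4; uid at 4 (size 4, align 4) → ends 8; lock at 8 (size 1, align 1) → ends 9; refcount at 9 (size 1, align 1) → ends 10; pad 2 to align 4 for gid; gid at 12 (size 4, align 4) → ends 16; total 16 bytes, alignment 4
target at 0 (size 4, align 4) → ends 4
pad 4 to align 8 for cooldown
cooldown at 8 (size 8, align 8) → ends 16
vy at 16 (size 1, align 1) → ends 17
pad 1 to align 2 for y
y at 18 (size 2, align 2) → ends 20

1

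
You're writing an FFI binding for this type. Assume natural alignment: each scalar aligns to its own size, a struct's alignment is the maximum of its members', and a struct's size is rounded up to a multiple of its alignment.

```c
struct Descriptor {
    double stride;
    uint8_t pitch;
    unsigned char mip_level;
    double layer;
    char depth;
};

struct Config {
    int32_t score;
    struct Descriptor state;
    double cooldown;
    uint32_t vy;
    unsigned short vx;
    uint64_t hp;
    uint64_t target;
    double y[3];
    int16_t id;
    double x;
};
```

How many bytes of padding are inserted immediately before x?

Descriptor: stride at 0 (size 8, align 8) → ends 8; pitch at 8 (size 1, align 1) → ends 9; mip_level at 9 (size 1, align 1) → ends 10; pad 6 to align 8 for layer; layer at 16 (size 8, align 8) → ends 24; depth at 24 (size 1, align 1) → ends 25; tail pad 7 to reach multiple of 8; total 32 bytes, alignment 8
score at 0 (size 4, align 4) → ends 4
pad 4 to align 8 for state
state at 8 (size 32, align 8) → ends 40
cooldown at 40 (size 8, align 8) → ends 48
vy at 48 (size 4, align 4) → ends 52
vx at 52 (size 2, align 2) → ends 54
pad 2 to align 8 for hp
hp at 56 (size 8, align 8) → ends 64
target at 64 (size 8, align 8) → ends 72
y at 72 (size 24, align 8) → ends 96
id at 96 (size 2, align 2) → ends 98
pad 6 to align 8 for x
x at 104 (size 8, align 8) → ends 112

6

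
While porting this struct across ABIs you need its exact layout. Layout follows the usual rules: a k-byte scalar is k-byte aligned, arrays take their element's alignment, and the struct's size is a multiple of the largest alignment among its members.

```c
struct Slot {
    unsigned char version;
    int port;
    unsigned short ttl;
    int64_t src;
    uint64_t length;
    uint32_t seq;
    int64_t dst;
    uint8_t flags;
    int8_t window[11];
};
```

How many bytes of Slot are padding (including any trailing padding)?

17

version at 0 (size 1, align 1) → ends 1
pad 3 to align 4 for port
port at 4 (size 4, align 4) → ends 8
ttl at 8 (size 2, align 2) → ends 10
pad 6 to align 8 for src
src at 16 (size 8, align 8) → ends 24
length at 24 (size 8, align 8) → ends 32
seq at 32 (size 4, align 4) → ends 36
pad 4 to align 8 for dst
dst at 40 (size 8, align 8) → ends 48
flags at 48 (size 1, align 1) → ends 49
window at 49 (size 11, align 1) → ends 60
tail pad 4 to reach multiple of 8
total 64 bytes, alignment 8
data bytes 47, size 64 → padding 17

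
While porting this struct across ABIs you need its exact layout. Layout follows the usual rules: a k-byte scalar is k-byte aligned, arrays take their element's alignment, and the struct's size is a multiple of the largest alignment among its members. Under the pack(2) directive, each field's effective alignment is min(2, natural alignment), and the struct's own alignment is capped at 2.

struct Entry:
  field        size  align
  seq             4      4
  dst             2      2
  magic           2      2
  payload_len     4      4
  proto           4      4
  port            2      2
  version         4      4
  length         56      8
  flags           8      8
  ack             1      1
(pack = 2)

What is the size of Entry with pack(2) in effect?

88

@0: seq [4B, align 2] → 4
@4: dst [2B, align 2] → 6
@6: magic [2B, align 2] → 8
@8: payload_len [4B, align 2] → 12
@12: proto [4B, align 2] → 16
@16: port [2B, align 2] → 18
@18: version [4B, align 2] → 22
@22: length [56B, align 2] → 78
@78: flags [8B, align 2] → 86
@86: ack [1B, align 1] → 87
+1 tail pad (align 2)
size 88, align 2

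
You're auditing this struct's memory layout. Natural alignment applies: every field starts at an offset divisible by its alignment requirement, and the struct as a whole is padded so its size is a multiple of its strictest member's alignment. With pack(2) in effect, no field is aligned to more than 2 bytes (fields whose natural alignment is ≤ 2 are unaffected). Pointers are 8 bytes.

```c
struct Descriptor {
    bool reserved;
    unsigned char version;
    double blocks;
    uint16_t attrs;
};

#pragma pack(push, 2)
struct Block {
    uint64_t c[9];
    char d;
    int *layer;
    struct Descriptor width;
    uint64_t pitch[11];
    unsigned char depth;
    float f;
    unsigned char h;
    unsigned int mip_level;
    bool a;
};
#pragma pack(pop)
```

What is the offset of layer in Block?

74

Descriptor: 0..1  reserved  (1B, 1-aligned); 1..2  version  (1B, 1-aligned); 2..8  -- padding (6B); 8..16  blocks  (8B, 8-aligned); 16..18  attrs  (2B, 2-aligned); 18..24  -- tail padding (6B); sizeof = 24, alignof = 8
0..72  c  (72B, 2-aligned)
72..73  d  (1B, 1-aligned)
73..74  -- padding (1B)
74..82  layer  (8B, 2-aligned)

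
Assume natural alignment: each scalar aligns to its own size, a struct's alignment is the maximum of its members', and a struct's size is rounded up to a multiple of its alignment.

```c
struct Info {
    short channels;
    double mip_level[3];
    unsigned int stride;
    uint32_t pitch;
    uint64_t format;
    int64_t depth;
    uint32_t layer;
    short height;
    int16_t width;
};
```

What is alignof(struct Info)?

8

member alignments: channels=2, mip_level=8, stride=4, pitch=4, format=8, depth=8, layer=4, height=2, width=2
max = 8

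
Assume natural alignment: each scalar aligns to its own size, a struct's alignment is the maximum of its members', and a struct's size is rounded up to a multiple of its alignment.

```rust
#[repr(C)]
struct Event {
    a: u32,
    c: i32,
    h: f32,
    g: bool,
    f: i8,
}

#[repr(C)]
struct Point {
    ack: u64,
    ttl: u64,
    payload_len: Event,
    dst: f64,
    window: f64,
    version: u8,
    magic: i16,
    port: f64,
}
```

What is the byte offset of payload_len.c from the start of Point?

20

Event: @0: a [4B, align 4] → 4; @4: c [4B, align 4] → 8; @8: h [4B, align 4] → 12; @12: g [1B, align 1] → 13; @13: f [1B, align 1] → 14; +2 tail pad (align 4); size 16, align 4
@0: ack [8B, align 8] → 8
@8: ttl [8B, align 8] → 16
@16: payload_len [16B, align 4] → 32
within Event: c at 4
16 + 4 = 20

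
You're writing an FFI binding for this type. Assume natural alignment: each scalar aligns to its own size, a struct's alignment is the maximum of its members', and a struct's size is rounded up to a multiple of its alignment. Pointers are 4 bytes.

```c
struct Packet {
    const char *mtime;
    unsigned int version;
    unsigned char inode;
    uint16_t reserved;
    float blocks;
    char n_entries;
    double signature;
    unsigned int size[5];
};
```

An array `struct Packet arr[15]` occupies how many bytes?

840

0..4  mtime  (4B, 4-aligned)
4..8  version  (4B, 4-aligned)
8..9  inode  (1B, 1-aligned)
9..10  -- padding (1B)
10..12  reserved  (2B, 2-aligned)
12..16  blocks  (4B, 4-aligned)
16..17  n_entries  (1B, 1-aligned)
17..24  -- padding (7B)
24..32  signature  (8B, 8-aligned)
32..52  size  (20B, 4-aligned)
52..56  -- tail padding (4B)
sizeof = 56, alignof = 8
array of 15: 15 × 56 = 840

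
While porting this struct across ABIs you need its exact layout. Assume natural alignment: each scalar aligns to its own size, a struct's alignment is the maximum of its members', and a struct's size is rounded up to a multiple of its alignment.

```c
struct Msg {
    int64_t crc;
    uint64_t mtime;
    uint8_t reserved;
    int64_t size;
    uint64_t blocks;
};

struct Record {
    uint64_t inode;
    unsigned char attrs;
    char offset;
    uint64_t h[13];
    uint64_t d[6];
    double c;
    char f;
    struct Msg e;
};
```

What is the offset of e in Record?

184

Msg: 0..8  crc  (8B, 8-aligned); 8..16  mtime  (8B, 8-aligned); 16..17  reserved  (1B, 1-aligned); 17..24  -- padding (7B); 24..32  size  (8B, 8-aligned); 32..40  blocks  (8B, 8-aligned); sizeof = 40, alignof = 8
0..8  inode  (8B, 8-aligned)
8..9  attrs  (1B, 1-aligned)
9..10  offset  (1B, 1-aligned)
10..16  -- padding (6B)
16..120  h  (104B, 8-aligned)
120..168  d  (48B, 8-aligned)
168..176  c  (8B, 8-aligned)
176..177  f  (1B, 1-aligned)
177..184  -- padding (7B)
184..224  e  (40B, 8-aligned)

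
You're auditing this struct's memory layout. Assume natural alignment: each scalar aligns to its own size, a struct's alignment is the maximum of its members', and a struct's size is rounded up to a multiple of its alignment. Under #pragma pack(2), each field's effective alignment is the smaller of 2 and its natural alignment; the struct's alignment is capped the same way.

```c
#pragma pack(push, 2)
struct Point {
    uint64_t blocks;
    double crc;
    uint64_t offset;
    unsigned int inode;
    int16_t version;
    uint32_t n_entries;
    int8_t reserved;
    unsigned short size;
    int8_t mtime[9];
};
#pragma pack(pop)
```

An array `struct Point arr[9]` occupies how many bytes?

0..8  blocks  (8B, 2-aligned)
8..16  crc  (8B, 2-aligned)
16..24  offset  (8B, 2-aligned)
24..28  inode  (4B, 2-aligned)
28..30  version  (2B, 2-aligned)
30..34  n_entries  (4B, 2-aligned)
34..35  reserved  (1B, 1-aligned)
35..36  -- padding (1B)
36..38  size  (2B, 2-aligned)
38..47  mtime  (9B, 1-aligned)
47..48  -- tail padding (1B)
sizeof = 48, alignof = 2
array of 9: 9 × 48 = 432

432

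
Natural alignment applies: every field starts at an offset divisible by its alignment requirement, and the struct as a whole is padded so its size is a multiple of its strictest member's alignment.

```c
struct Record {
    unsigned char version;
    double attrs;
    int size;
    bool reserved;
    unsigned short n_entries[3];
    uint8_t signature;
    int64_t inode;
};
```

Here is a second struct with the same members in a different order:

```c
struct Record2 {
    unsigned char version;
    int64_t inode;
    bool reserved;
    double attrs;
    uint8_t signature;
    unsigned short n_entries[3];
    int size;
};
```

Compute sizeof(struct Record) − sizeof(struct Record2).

-8

@0: version [1B, align 1] → 1
+7 pad (align 8)
@8: attrs [8B, align 8] → 16
@16: size [4B, align 4] → 20
@20: reserved [1B, align 1] → 21
+1 pad (align 2)
@22: n_entries [6B, align 2] → 28
@28: signature [1B, align 1] → 29
+3 pad (align 8)
@32: inode [8B, align 8] → 40
size 40, align 8
— Record2 —
@0: version [1B, align 1] → 1
+7 pad (align 8)
@8: inode [8B, align 8] → 16
@16: reserved [1B, align 1] → 17
+7 pad (align 8)
@24: attrs [8B, align 8] → 32
@32: signature [1B, align 1] → 33
+1 pad (align 2)
@34: n_entries [6B, align 2] → 40
@40: size [4B, align 4] → 44
+4 tail pad (align 8)
size 48, align 8
40 − 48 = -8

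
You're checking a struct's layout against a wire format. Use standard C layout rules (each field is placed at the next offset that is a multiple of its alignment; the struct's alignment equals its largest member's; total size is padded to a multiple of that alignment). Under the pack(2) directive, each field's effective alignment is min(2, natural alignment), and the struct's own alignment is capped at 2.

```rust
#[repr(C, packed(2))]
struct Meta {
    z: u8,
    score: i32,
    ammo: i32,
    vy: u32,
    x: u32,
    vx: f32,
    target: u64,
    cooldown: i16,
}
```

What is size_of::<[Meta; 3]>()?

@0: z [1B, align 1] → 1
+1 pad (align 2)
@2: score [4B, align 2] → 6
@6: ammo [4B, align 2] → 10
@10: vy [4B, align 2] → 14
@14: x [4B, align 2] → 18
@18: vx [4B, align 2] → 22
@22: target [8B, align 2] → 30
@30: cooldown [2B, align 2] → 32
size 32, align 2
array of 3: 3 × 32 = 96

96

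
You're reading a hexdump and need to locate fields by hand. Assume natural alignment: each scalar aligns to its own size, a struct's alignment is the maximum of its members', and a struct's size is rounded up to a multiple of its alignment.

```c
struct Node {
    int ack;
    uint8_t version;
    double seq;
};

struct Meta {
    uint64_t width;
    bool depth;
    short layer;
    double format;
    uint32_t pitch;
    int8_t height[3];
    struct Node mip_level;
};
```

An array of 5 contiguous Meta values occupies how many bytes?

Node: @0: ack [4B, align 4] → 4; @4: version [1B, align 1] → 5; +3 pad (align 8); @8: seq [8B, align 8] → 16; size 16, align 8
@0: width [8B, align 8] → 8
@8: depth [1B, align 1] → 9
+1 pad (align 2)
@10: layer [2B, align 2] → 12
+4 pad (align 8)
@16: format [8B, align 8] → 24
@24: pitch [4B, align 4] → 28
@28: height [3B, align 1] → 31
+1 pad (align 8)
@32: mip_level [16B, align 8] → 48
size 48, align 8
array of 5: 5 × 48 = 240

240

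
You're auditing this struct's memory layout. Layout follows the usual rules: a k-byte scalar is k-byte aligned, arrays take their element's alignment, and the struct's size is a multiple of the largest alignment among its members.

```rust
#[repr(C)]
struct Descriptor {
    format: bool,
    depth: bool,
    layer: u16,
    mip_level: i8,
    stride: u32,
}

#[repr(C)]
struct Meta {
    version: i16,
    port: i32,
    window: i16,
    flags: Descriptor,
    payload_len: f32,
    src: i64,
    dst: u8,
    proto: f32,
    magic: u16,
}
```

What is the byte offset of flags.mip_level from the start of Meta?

16

Descriptor: format at 0 (size 1, align 1) → ends 1; depth at 1 (size 1, align 1) → ends 2; layer at 2 (size 2, align 2) → ends 4; mip_level at 4 (size 1, align 1) → ends 5; pad 3 to align 4 for stride; stride at 8 (size 4, align 4) → ends 12; total 12 bytes, alignment 4
version at 0 (size 2, align 2) → ends 2
pad 2 to align 4 for port
port at 4 (size 4, align 4) → ends 8
window at 8 (size 2, align 2) → ends 10
pad 2 to align 4 for flags
flags at 12 (size 12, align 4) → ends 24
within Descriptor: mip_level at 4
12 + 4 = 16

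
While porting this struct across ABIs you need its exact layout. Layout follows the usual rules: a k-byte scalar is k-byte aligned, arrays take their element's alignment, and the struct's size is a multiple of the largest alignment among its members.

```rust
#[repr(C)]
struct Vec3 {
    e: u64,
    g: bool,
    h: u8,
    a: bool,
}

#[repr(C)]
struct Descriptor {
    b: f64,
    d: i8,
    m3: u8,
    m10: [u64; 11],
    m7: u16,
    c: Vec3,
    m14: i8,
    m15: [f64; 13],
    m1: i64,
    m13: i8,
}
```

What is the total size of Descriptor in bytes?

256 bytes

Vec3: @0: e [8B, align 8] → 8; @8: g [1B, align 1] → 9; @9: h [1B, align 1] → 10; @10: a [1B, align 1] → 11; +5 tail pad (align 8); size 16, align 8
@0: b [8B, align 8] → 8
@8: d [1B, align 1] → 9
@9: m3 [1B, align 1] → 10
+6 pad (align 8)
@16: m10 [88B, align 8] → 104
@104: m7 [2B, align 2] → 106
+6 pad (align 8)
@112: c [16B, align 8] → 128
@128: m14 [1B, align 1] → 129
+7 pad (align 8)
@136: m15 [104B, align 8] → 240
@240: m1 [8B, align 8] → 248
@248: m13 [1B, align 1] → 249
+7 tail pad (align 8)
size 256, align 8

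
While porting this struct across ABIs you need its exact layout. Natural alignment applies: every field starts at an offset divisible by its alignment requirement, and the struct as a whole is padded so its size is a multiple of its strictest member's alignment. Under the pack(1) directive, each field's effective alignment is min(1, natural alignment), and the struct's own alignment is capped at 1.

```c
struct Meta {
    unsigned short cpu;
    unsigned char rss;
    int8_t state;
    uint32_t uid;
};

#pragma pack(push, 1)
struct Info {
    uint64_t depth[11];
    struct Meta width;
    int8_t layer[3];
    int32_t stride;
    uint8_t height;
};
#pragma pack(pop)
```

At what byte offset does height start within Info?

103

Meta: 0..2  cpu  (2B, 2-aligned); 2..3  rss  (1B, 1-aligned); 3..4  state  (1B, 1-aligned); 4..8  uid  (4B, 4-aligned); sizeof = 8, alignof = 4
0..88  depth  (88B, 1-aligned)
88..96  width  (8B, 1-aligned)
96..99  layer  (3B, 1-aligned)
99..103  stride  (4B, 1-aligned)
103..104  height  (1B, 1-aligned)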